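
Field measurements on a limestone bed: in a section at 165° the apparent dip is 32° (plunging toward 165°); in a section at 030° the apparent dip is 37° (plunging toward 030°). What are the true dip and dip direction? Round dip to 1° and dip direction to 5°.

true dip 61°, dip direction 095°

Represent each trace as a vector plunging at its apparent dip toward its trend (east-north-up frame): v₁ = (0.219, -0.819, -0.530), v₂ = (0.399, 0.692, -0.602).
Cross product v₁ × v₂ gives the pole to the plane: n ∝ (0.859, -0.080, 0.479).
tan δ = √(n_x²+n_y²)/n_z = 0.863/0.479, so δ = 61.0°.
Dip direction = atan2(0.859, -0.080) = 95° (azimuth of n's horizontal projection).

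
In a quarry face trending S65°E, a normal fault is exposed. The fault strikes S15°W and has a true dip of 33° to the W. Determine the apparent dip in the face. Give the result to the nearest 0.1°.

32.6°

The section lies 80° from the strike.
tan(apparent dip) = tan 33° · sin 80° = 0.6395
apparent dip = arctan 0.6395 = 32.60°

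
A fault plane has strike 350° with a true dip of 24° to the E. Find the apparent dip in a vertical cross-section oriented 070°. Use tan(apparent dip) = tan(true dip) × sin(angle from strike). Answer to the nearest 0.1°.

The strike is 350° and the section trends 070°; the acute angle between them is β = 80°.
tan α = tan 24° × sin 80° = 0.4452 × 0.9848 = 0.4385
α = arctan(0.4385) = 23.68°

23.7°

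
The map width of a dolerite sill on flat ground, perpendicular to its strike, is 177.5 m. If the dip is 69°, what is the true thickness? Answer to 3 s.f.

True thickness t = w · sin(dip) = 177.5 × sin 69°
t = 177.5 × 0.9336 = 165.711 m

166 m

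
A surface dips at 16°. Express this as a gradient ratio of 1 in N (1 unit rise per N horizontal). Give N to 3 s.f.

1 : N means tan θ = 1/N, so N = 1/tan 16° = 1/0.2867

1 in 3.49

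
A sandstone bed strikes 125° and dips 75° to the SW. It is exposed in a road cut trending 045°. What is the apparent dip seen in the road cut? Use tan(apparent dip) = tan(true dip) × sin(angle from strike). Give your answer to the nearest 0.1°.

The section lies 80° from the strike.
tan α = tan 75° × sin 80° = 3.7321 × 0.9848 = 3.6754
apparent dip = arctan 3.6754 = 74.78°

74.8°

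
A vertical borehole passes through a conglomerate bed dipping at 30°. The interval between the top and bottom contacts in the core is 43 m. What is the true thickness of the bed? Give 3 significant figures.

37.2 m

True thickness t = h · cos(dip) = 43 × cos 30°
t = 43 × 0.8660 = 37.239 m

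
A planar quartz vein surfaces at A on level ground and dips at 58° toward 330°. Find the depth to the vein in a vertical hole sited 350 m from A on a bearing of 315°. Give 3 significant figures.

541 m

The hole lies 15° from the dip direction, so the down-dip offset is 350 × cos 15° = 338.07 m.
Depth = down-dip offset × tan(dip) = 338.07 × tan 58° = 338.07 × 1.6003
Depth = 541.03 m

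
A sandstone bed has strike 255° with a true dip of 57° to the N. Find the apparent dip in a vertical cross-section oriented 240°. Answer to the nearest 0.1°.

The section lies 15° from the strike.
tan α = tan 57° × sin 15° = 1.5399 × 0.2588 = 0.3985
α = arctan(0.3985) = 21.73°

21.7°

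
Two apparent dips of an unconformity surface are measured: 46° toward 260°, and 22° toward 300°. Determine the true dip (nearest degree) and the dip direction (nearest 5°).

true dip 50°, dip direction 230°

Represent each trace as a vector plunging at its apparent dip toward its trend (east-north-up frame): v₁ = (-0.684, -0.121, -0.719), v₂ = (-0.803, 0.464, -0.375).
The plane normal is n = v₁ × v₂ ∝ (-0.379, -0.321, 0.414).
True dip = arccos(n_z / |n|) = arccos(0.6403) = 50.2°.
Dip direction = azimuth of (n_x, n_y) = atan2(-0.379, -0.321) = 230°.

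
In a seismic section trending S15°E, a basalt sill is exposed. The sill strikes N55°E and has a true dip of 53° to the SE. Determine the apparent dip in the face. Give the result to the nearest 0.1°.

Angle between strike (N55°E) and section (S15°E): β = 70°.
tan(apparent dip) = tan 53° · sin 70° = 1.2470
apparent dip = arctan 1.2470 = 51.27°

51.3°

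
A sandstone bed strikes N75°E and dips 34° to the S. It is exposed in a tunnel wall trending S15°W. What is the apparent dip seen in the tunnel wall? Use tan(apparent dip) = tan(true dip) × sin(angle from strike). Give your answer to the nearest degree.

Angle between strike (N75°E) and section (S15°W): β = 60°.
tan α = tan 34° × sin 60° = 0.6745 × 0.8660 = 0.5841
α = arctan(0.5841) = 30.29°

30°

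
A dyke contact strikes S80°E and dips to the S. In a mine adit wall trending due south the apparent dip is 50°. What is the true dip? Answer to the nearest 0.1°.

50.4°

β = acute angle between strike S80°E and section due south = 80°.
tan(true dip) = tan 50° / sin 80° = 1.2101
true dip = arctan 1.2101 = 50.43°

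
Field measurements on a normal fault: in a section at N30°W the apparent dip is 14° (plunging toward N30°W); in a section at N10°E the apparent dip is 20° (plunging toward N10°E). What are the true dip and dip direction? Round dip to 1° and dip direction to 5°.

true dip 20°, dip direction 015°

Each apparent-dip line lies in the plane. As unit vectors (x east, y north, z up), v₁ plunges 14°→N30°W and v₂ plunges 20°→N10°E.
n = v₁ × v₂ = (0.064, 0.205, 0.586) (taken with n_z > 0).
True dip = arccos(n_z / |n|) = arccos(0.9388) = 20.1°.
Dip direction = azimuth of (n_x, n_y) = atan2(0.064, 0.205) = 17°.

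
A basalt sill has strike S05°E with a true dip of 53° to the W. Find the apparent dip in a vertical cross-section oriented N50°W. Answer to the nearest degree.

Angle between strike (S05°E) and section (N50°W): β = 45°.
tan α = tan 53° × sin 45° = 1.3270 × 0.7071 = 0.9384
apparent dip = arctan 0.9384 = 43.18°

43°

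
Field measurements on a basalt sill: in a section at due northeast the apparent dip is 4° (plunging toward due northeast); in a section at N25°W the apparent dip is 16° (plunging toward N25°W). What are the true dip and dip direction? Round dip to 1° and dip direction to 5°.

true dip 16°, dip direction 330°

Represent each trace as a vector plunging at its apparent dip toward its trend (east-north-up frame): v₁ = (0.705, 0.705, -0.070), v₂ = (-0.406, 0.871, -0.276).
n = v₁ × v₂ = (-0.134, 0.223, 0.901) (taken with n_z > 0).
Dip δ = arctan(|n_h|/n_z) = arctan(0.260/0.901) = 16.1°.
Dip direction = atan2(-0.134, 0.223) = 329° (azimuth of n's horizontal projection).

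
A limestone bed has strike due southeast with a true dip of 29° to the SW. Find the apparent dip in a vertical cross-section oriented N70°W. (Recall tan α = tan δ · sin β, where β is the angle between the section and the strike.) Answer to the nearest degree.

13°

The section lies 25° from the strike.
tan(apparent dip) = tan 29° · sin 25° = 0.2343
α = arctan(0.2343) = 13.18°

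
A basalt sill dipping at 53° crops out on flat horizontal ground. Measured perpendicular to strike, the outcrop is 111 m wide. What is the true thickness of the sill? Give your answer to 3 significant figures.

88.6 m

True thickness t = w · sin(dip) = 111 × sin 53°
t = 111 × 0.7986 = 88.649 m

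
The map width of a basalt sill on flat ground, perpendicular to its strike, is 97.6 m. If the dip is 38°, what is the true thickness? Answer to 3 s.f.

60.1 m

True thickness t = w · sin(dip) = 97.6 × sin 38°
t = 97.6 × 0.6157 = 60.089 m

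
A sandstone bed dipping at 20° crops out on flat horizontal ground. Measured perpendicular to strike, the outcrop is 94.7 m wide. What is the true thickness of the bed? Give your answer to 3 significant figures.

True thickness t = w · sin(dip) = 94.7 × sin 20°
t = 94.7 × 0.3420 = 32.389 m

32.4 m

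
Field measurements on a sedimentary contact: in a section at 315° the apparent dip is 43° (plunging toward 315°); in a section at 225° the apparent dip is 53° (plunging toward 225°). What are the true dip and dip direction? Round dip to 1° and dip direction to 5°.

true dip 58°, dip direction 260°

Each apparent-dip line lies in the plane. As unit vectors (x east, y north, z up), v₁ plunges 43°→315° and v₂ plunges 53°→225°.
n = v₁ × v₂ = (-0.703, -0.123, 0.440) (taken with n_z > 0).
tan δ = √(n_x²+n_y²)/n_z = 0.714/0.440, so δ = 58.3°.
Dip direction = azimuth of (n_x, n_y) = atan2(-0.703, -0.123) = 260°.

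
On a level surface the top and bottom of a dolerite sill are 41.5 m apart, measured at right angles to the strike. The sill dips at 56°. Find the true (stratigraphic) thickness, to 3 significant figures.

34.4 m

True thickness t = w · sin(dip) = 41.5 × sin 56°
t = 41.5 × 0.8290 = 34.405 m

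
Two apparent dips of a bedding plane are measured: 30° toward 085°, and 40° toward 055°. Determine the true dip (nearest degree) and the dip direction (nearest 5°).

true dip 42°, dip direction 035°

The two traces are lines in the plane: v₁ = (sin 85°·cos 30°, cos 85°·cos 30°, −sin 30°), v₂ = (sin 55°·cos 40°, cos 55°·cos 40°, −sin 40°).
The plane normal is n = v₁ × v₂ ∝ (0.171, 0.241, 0.332).
True dip = arccos(n_z / |n|) = arccos(0.7467) = 41.7°.
Dip direction = atan2(0.171, 0.241) = 35° (azimuth of n's horizontal projection).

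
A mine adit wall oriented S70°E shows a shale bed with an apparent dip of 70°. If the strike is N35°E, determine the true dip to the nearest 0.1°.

70.6°

The section is 75° from the strike.
tan δ = tan α / sin β = tan 70° / sin 75° = 2.7475 / 0.9659 = 2.8444
δ = arctan(2.8444) = 70.63°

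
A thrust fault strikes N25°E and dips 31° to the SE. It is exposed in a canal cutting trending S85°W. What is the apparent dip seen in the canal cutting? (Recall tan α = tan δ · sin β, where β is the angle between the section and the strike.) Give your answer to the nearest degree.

27°

Angle between strike (N25°E) and section (S85°W): β = 60°.
tan α = tan 31° × sin 60° = 0.6009 × 0.8660 = 0.5204
apparent dip = arctan 0.5204 = 27.49°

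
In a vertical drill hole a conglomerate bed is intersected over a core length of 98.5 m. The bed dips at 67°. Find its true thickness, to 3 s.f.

True thickness t = h · cos(dip) = 98.5 × cos 67°
t = 98.5 × 0.3907 = 38.487 m

38.5 m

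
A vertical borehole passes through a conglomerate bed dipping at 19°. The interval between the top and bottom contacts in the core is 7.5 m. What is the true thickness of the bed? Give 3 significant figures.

True thickness t = h · cos(dip) = 7.5 × cos 19°
t = 7.5 × 0.9455 = 7.091 m

7.09 m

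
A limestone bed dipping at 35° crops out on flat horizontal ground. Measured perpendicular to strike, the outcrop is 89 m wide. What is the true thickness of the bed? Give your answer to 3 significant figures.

51.0 m

True thickness t = w · sin(dip) = 89 × sin 35°
t = 89 × 0.5736 = 51.048 m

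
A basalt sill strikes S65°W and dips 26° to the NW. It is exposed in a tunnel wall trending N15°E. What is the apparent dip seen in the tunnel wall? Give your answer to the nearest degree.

20°

The section lies 50° from the strike.
tan α = tan 26° × sin 50° = 0.4877 × 0.7660 = 0.3736
apparent dip = arctan 0.3736 = 20.49°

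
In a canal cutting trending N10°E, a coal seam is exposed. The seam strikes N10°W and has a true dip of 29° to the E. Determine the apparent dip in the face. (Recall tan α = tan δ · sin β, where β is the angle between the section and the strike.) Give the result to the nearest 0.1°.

Angle between strike (N10°W) and section (N10°E): β = 20°.
tan α = tan 29° × sin 20° = 0.5543 × 0.3420 = 0.1896
apparent dip = arctan 0.1896 = 10.74°

10.7°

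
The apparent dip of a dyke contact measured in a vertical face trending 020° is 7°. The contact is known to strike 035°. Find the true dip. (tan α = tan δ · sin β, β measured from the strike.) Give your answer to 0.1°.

25.4°

The section is 15° from the strike.
tan(true dip) = tan 7° / sin 15° = 0.4744
δ = arctan(0.4744) = 25.38°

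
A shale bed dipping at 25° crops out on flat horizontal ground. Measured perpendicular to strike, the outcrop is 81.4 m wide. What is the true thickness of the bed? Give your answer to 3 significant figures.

34.4 m

True thickness t = w · sin(dip) = 81.4 × sin 25°
t = 81.4 × 0.4226 = 34.401 m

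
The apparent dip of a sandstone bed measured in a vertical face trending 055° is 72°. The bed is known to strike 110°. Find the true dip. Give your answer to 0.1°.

The section is 55° from the strike.
tan δ = tan α / sin β = tan 72° / sin 55° = 3.0777 / 0.8192 = 3.7572
true dip = arctan 3.7572 = 75.10°

75.1°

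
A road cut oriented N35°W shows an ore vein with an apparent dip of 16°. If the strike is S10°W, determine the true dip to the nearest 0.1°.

22.1°

β = acute angle between strike S10°W and section N35°W = 45°.
tan(true dip) = tan 16° / sin 45° = 0.4055
δ = arctan(0.4055) = 22.07°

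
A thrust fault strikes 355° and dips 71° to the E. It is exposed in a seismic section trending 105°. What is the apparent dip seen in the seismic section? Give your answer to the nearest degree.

The section lies 70° from the strike.
tan α = tan 71° × sin 70° = 2.9042 × 0.9397 = 2.7291
α = arctan(2.7291) = 69.88°

70°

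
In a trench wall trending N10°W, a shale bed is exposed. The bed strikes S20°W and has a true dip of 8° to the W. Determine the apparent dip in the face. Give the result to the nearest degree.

4°

Angle between strike (S20°W) and section (N10°W): β = 30°.
tan(apparent dip) = tan 8° · sin 30° = 0.0703
apparent dip = arctan 0.0703 = 4.02°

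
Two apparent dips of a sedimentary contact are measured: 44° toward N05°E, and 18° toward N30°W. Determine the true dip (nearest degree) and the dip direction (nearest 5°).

true dip 52°, dip direction 045°

The two traces are lines in the plane: v₁ = (sin 5°·cos 44°, cos 5°·cos 44°, −sin 44°), v₂ = (sin 330°·cos 18°, cos 330°·cos 18°, −sin 18°).
n = v₁ × v₂ = (0.351, 0.350, 0.392) (taken with n_z > 0).
True dip = arccos(n_z / |n|) = arccos(0.6210) = 51.6°.
Dip direction = azimuth of (n_x, n_y) = atan2(0.351, 0.350) = 45°.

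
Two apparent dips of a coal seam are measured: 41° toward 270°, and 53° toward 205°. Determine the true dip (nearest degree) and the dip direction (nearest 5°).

true dip 54°, dip direction 220°

Each apparent-dip line lies in the plane. As unit vectors (x east, y north, z up), v₁ plunges 41°→270° and v₂ plunges 53°→205°.
Cross product v₁ × v₂ gives the pole to the plane: n ∝ (-0.358, -0.436, 0.412).
tan δ = √(n_x²+n_y²)/n_z = 0.564/0.412, so δ = 53.9°.
The horizontal component of n points toward azimuth atan2(n_x, n_y) = 219°, the dip direction.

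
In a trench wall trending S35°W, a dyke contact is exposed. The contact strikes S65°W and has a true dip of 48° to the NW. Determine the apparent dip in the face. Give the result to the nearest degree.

29°

The section lies 30° from the strike.
tan α = tan 48° × sin 30° = 1.1106 × 0.5000 = 0.5553
apparent dip = arctan 0.5553 = 29.04°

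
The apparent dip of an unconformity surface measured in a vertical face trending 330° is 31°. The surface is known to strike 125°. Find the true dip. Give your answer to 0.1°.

54.9°

β = acute angle between strike 125° and section 330° = 25°.
tan(true dip) = tan 31° / sin 25° = 1.4218
δ = arctan(1.4218) = 54.88°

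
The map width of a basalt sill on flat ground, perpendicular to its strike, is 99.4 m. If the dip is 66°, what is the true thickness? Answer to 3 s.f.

90.8 m

True thickness t = w · sin(dip) = 99.4 × sin 66°
t = 99.4 × 0.9135 = 90.806 m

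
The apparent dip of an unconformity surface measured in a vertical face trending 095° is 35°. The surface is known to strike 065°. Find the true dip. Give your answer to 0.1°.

54.5°

β = acute angle between strike 065° and section 095° = 30°.
tan(true dip) = tan 35° / sin 30° = 1.4004
true dip = arctan 1.4004 = 54.47°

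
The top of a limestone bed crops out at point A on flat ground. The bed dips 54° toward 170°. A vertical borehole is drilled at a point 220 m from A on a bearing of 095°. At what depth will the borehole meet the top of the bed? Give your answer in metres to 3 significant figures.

The hole lies 75° from the dip direction, so the down-dip offset is 220 × cos 75° = 56.94 m.
Depth = down-dip offset × tan(dip) = 56.94 × tan 54° = 56.94 × 1.3764
Depth = 78.37 m

78.4 m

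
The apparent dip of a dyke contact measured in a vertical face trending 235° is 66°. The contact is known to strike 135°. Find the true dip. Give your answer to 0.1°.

66.3°

The section is 80° from the strike.
tan δ = tan α / sin β = tan 66° / sin 80° = 2.2460 / 0.9848 = 2.2807
true dip = arctan 2.2807 = 66.32°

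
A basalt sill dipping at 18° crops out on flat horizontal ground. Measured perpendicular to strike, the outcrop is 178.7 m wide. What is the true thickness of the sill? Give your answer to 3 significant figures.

True thickness t = w · sin(dip) = 178.7 × sin 18°
t = 178.7 × 0.3090 = 55.221 m

55.2 m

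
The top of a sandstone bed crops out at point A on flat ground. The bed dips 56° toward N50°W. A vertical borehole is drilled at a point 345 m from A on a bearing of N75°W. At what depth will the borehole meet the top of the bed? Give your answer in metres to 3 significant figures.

The hole lies 25° from the dip direction, so the down-dip offset is 345 × cos 25° = 312.68 m.
Depth = down-dip offset × tan(dip) = 312.68 × tan 56° = 312.68 × 1.4826
Depth = 463.56 m

464 m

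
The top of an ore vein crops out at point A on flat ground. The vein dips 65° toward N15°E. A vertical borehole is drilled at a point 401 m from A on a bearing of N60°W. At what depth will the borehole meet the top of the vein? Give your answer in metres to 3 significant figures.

The hole lies 75° from the dip direction, so the down-dip offset is 401 × cos 75° = 103.79 m.
Depth = down-dip offset × tan(dip) = 103.79 × tan 65° = 103.79 × 2.1445
Depth = 222.57 m

223 m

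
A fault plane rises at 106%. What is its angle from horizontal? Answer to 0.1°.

tan θ = 106/100 = 1.0600
θ = arctan(1.0600) = 46.67°

46.7°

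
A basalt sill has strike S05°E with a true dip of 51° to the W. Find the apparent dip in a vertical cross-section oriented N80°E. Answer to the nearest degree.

The strike is S05°E and the section trends N80°E; the acute angle between them is β = 85°.
tan(apparent dip) = tan 51° · sin 85° = 1.2302
α = arctan(1.2302) = 50.89°

51°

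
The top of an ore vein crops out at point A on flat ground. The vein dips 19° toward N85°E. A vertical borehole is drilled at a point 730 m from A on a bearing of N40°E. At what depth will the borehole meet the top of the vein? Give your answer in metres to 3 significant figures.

178 m

The hole lies 45° from the dip direction, so the down-dip offset is 730 × cos 45° = 516.19 m.
Depth = down-dip offset × tan(dip) = 516.19 × tan 19° = 516.19 × 0.3443
Depth = 177.74 m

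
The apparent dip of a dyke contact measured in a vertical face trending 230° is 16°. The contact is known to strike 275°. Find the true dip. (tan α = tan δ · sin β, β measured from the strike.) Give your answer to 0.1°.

22.1°

β = acute angle between strike 275° and section 230° = 45°.
tan δ = tan α / sin β = tan 16° / sin 45° = 0.2867 / 0.7071 = 0.4055
true dip = arctan 0.4055 = 22.07°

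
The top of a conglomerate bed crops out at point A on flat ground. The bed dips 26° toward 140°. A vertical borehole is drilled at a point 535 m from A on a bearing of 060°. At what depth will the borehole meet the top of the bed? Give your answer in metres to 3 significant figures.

The hole lies 80° from the dip direction, so the down-dip offset is 535 × cos 80° = 92.90 m.
Depth = down-dip offset × tan(dip) = 92.90 × tan 26° = 92.90 × 0.4877
Depth = 45.31 m

45.3 m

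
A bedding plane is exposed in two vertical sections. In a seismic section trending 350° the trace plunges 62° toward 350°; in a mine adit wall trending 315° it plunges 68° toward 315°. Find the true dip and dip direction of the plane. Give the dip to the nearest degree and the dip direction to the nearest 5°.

true dip 68°, dip direction 310°

The two traces are lines in the plane: v₁ = (sin 350°·cos 62°, cos 350°·cos 62°, −sin 62°), v₂ = (sin 315°·cos 68°, cos 315°·cos 68°, −sin 68°).
Cross product v₁ × v₂ gives the pole to the plane: n ∝ (-0.195, 0.158, 0.101).
True dip = arccos(n_z / |n|) = arccos(0.3729) = 68.1°.
Dip direction = azimuth of (n_x, n_y) = atan2(-0.195, 0.158) = 309°.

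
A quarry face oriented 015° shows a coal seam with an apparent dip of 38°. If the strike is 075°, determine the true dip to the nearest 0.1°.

The section is 60° from the strike.
tan(true dip) = tan 38° / sin 60° = 0.9022
true dip = arctan 0.9022 = 42.06°

42.1°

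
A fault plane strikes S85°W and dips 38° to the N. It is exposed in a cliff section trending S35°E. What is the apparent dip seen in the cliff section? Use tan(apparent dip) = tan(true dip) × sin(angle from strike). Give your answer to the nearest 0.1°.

34.1°

The strike is S85°W and the section trends S35°E; the acute angle between them is β = 60°.
tan α = tan 38° × sin 60° = 0.7813 × 0.8660 = 0.6766
apparent dip = arctan 0.6766 = 34.08°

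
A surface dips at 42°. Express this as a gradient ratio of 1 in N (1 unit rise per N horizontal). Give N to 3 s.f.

1 : N means tan θ = 1/N, so N = 1/tan 42° = 1/0.9004

1 in 1.11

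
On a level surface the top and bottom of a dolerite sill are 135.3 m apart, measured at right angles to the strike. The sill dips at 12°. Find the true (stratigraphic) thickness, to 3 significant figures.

28.1 m

True thickness t = w · sin(dip) = 135.3 × sin 12°
t = 135.3 × 0.2079 = 28.130 m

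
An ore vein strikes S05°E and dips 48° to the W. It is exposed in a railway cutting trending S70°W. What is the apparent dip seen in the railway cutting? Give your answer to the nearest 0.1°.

47.0°

Angle between strike (S05°E) and section (S70°W): β = 75°.
tan α = tan 48° × sin 75° = 1.1106 × 0.9659 = 1.0728
apparent dip = arctan 1.0728 = 47.01°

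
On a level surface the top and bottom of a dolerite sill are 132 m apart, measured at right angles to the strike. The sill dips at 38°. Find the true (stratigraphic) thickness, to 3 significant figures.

81.3 m

True thickness t = w · sin(dip) = 132 × sin 38°
t = 132 × 0.6157 = 81.267 m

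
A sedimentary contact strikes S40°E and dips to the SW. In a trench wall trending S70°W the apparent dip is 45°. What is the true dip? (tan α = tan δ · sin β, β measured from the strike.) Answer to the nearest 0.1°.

β = acute angle between strike S40°E and section S70°W = 70°.
tan δ = tan α / sin β = tan 45° / sin 70° = 1.0000 / 0.9397 = 1.0642
δ = arctan(1.0642) = 46.78°

46.8°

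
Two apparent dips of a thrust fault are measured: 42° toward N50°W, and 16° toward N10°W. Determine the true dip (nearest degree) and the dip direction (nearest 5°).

The two traces are lines in the plane: v₁ = (sin 310°·cos 42°, cos 310°·cos 42°, −sin 42°), v₂ = (sin 350°·cos 16°, cos 350°·cos 16°, −sin 16°).
n = v₁ × v₂ = (-0.502, 0.045, 0.459) (taken with n_z > 0).
tan δ = √(n_x²+n_y²)/n_z = 0.504/0.459, so δ = 47.7°.
Dip direction = azimuth of (n_x, n_y) = atan2(-0.502, 0.045) = 275°.

true dip 48°, dip direction 275°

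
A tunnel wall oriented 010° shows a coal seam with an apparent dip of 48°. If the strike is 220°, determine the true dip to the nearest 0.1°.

β = acute angle between strike 220° and section 010° = 30°.
tan(true dip) = tan 48° / sin 30° = 2.2212
true dip = arctan 2.2212 = 65.76°

65.8°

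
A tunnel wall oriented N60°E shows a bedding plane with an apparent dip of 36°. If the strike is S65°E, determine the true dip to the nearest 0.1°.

β = acute angle between strike S65°E and section N60°E = 55°.
tan(true dip) = tan 36° / sin 55° = 0.8869
δ = arctan(0.8869) = 41.57°

41.6°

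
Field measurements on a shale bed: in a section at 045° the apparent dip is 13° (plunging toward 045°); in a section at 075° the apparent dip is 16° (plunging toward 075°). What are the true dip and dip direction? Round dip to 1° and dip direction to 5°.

Each apparent-dip line lies in the plane. As unit vectors (x east, y north, z up), v₁ plunges 13°→045° and v₂ plunges 16°→075°.
The plane normal is n = v₁ × v₂ ∝ (0.134, 0.019, 0.468).
Dip δ = arctan(|n_h|/n_z) = arctan(0.135/0.468) = 16.1°.
The horizontal component of n points toward azimuth atan2(n_x, n_y) = 82°, the dip direction.

true dip 16°, dip direction 080°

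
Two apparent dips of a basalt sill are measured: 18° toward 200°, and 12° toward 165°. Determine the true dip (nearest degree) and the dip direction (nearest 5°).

true dip 19°, dip direction 215°

Represent each trace as a vector plunging at its apparent dip toward its trend (east-north-up frame): v₁ = (-0.325, -0.894, -0.309), v₂ = (0.253, -0.945, -0.208).
Cross product v₁ × v₂ gives the pole to the plane: n ∝ (-0.106, -0.146, 0.534).
True dip = arccos(n_z / |n|) = arccos(0.9473) = 18.7°.
The horizontal component of n points toward azimuth atan2(n_x, n_y) = 216°, the dip direction.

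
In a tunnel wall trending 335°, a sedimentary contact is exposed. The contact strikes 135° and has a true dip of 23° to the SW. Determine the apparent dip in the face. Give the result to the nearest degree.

The strike is 135° and the section trends 335°; the acute angle between them is β = 20°.
tan α = tan 23° × sin 20° = 0.4245 × 0.3420 = 0.1452
apparent dip = arctan 0.1452 = 8.26°

8°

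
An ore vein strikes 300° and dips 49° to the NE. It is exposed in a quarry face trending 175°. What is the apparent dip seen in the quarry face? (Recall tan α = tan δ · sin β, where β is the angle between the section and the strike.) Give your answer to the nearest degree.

43°

The section lies 55° from the strike.
tan(apparent dip) = tan 49° · sin 55° = 0.9423
apparent dip = arctan 0.9423 = 43.30°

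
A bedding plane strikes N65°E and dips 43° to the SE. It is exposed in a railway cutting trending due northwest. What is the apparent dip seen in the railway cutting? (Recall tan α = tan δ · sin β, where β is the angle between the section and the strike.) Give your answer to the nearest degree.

41°

The section lies 70° from the strike.
tan(apparent dip) = tan 43° · sin 70° = 0.8763
apparent dip = arctan 0.8763 = 41.23°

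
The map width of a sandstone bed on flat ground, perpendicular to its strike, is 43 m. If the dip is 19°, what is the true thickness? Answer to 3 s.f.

14.0 m

True thickness t = w · sin(dip) = 43 × sin 19°
t = 43 × 0.3256 = 13.999 m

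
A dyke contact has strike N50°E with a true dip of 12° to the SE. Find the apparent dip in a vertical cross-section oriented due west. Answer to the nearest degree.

The strike is N50°E and the section trends due west; the acute angle between them is β = 40°.
tan(apparent dip) = tan 12° · sin 40° = 0.1366
α = arctan(0.1366) = 7.78°

8°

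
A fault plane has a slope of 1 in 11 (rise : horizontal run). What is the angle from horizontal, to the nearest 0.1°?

5.2°

tan θ = 1/11 = 0.0909
θ = arctan(0.0909) = 5.19°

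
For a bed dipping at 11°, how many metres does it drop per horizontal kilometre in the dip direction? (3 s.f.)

194 m

drop per km = 1000 × tan 11° = 1000 × 0.1944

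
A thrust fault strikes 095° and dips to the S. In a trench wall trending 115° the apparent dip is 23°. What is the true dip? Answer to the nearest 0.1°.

β = acute angle between strike 095° and section 115° = 20°.
tan δ = tan α / sin β = tan 23° / sin 20° = 0.4245 / 0.3420 = 1.2411
δ = arctan(1.2411) = 51.14°

51.1°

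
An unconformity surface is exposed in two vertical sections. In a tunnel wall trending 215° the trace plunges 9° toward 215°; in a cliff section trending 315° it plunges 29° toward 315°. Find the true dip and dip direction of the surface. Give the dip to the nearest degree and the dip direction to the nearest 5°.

Each apparent-dip line lies in the plane. As unit vectors (x east, y north, z up), v₁ plunges 9°→215° and v₂ plunges 29°→315°.
Cross product v₁ × v₂ gives the pole to the plane: n ∝ (-0.489, 0.178, 0.851).
tan δ = √(n_x²+n_y²)/n_z = 0.520/0.851, so δ = 31.5°.
The horizontal component of n points toward azimuth atan2(n_x, n_y) = 290°, the dip direction.

true dip 31°, dip direction 290°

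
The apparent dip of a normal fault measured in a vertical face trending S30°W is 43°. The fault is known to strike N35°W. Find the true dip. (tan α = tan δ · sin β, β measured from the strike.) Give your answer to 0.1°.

45.8°

β = acute angle between strike N35°W and section S30°W = 65°.
tan δ = tan α / sin β = tan 43° / sin 65° = 0.9325 / 0.9063 = 1.0289
true dip = arctan 1.0289 = 45.82°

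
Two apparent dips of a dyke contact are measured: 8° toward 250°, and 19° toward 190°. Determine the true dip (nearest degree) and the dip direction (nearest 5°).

true dip 19°, dip direction 185°

The two traces are lines in the plane: v₁ = (sin 250°·cos 8°, cos 250°·cos 8°, −sin 8°), v₂ = (sin 190°·cos 19°, cos 190°·cos 19°, −sin 19°).
Cross product v₁ × v₂ gives the pole to the plane: n ∝ (-0.019, -0.280, 0.811).
True dip = arccos(n_z / |n|) = arccos(0.9450) = 19.1°.
Dip direction = azimuth of (n_x, n_y) = atan2(-0.019, -0.280) = 184°.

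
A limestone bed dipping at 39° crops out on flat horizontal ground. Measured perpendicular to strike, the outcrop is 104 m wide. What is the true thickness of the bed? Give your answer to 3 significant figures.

True thickness t = w · sin(dip) = 104 × sin 39°
t = 104 × 0.6293 = 65.449 m

65.4 m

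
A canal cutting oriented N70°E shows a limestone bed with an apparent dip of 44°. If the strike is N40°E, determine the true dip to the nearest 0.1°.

β = acute angle between strike N40°E and section N70°E = 30°.
tan(true dip) = tan 44° / sin 30° = 1.9314
true dip = arctan 1.9314 = 62.63°

62.6°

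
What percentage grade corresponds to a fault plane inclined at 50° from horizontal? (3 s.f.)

119%

grade % = 100 × tan 50° = 100 × 1.1918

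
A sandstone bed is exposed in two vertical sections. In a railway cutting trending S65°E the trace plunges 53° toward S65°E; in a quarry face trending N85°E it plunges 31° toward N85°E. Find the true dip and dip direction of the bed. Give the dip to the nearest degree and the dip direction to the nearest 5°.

true dip 60°, dip direction 155°

The two traces are lines in the plane: v₁ = (sin 115°·cos 53°, cos 115°·cos 53°, −sin 53°), v₂ = (sin 85°·cos 31°, cos 85°·cos 31°, −sin 31°).
The plane normal is n = v₁ × v₂ ∝ (0.191, -0.401, 0.258).
tan δ = √(n_x²+n_y²)/n_z = 0.444/0.258, so δ = 59.8°.
Dip direction = atan2(0.191, -0.401) = 155° (azimuth of n's horizontal projection).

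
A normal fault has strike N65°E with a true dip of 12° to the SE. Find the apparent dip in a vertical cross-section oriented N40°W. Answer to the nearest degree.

12°

The section lies 75° from the strike.
tan α = tan 12° × sin 75° = 0.2126 × 0.9659 = 0.2053
α = arctan(0.2053) = 11.60°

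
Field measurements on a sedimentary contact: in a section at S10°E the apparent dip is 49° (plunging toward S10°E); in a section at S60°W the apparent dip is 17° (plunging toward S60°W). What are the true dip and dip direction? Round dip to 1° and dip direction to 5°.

Represent each trace as a vector plunging at its apparent dip toward its trend (east-north-up frame): v₁ = (0.114, -0.646, -0.755), v₂ = (-0.828, -0.478, -0.292).
n = v₁ × v₂ = (0.172, -0.658, 0.590) (taken with n_z > 0).
Dip δ = arctan(|n_h|/n_z) = arctan(0.680/0.590) = 49.1°.
Dip direction = atan2(0.172, -0.658) = 165° (azimuth of n's horizontal projection).

true dip 49°, dip direction 165°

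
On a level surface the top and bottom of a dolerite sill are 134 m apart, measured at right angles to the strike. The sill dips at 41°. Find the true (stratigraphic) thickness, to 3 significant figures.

True thickness t = w · sin(dip) = 134 × sin 41°
t = 134 × 0.6561 = 87.912 m

87.9 m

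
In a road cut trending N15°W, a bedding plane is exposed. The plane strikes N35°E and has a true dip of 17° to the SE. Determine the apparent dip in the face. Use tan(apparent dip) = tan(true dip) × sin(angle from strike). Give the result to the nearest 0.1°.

13.2°

Angle between strike (N35°E) and section (N15°W): β = 50°.
tan(apparent dip) = tan 17° · sin 50° = 0.2342
α = arctan(0.2342) = 13.18°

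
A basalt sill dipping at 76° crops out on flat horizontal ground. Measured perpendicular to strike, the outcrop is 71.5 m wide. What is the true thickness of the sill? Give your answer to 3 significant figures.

69.4 m

True thickness t = w · sin(dip) = 71.5 × sin 76°
t = 71.5 × 0.9703 = 69.376 m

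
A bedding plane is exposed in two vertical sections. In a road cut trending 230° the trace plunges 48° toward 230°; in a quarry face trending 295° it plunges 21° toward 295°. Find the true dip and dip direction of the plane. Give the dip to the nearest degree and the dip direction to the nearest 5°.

true dip 48°, dip direction 225°

Each apparent-dip line lies in the plane. As unit vectors (x east, y north, z up), v₁ plunges 48°→230° and v₂ plunges 21°→295°.
n = v₁ × v₂ = (-0.447, -0.445, 0.566) (taken with n_z > 0).
True dip = arccos(n_z / |n|) = arccos(0.6678) = 48.1°.
The horizontal component of n points toward azimuth atan2(n_x, n_y) = 225°, the dip direction.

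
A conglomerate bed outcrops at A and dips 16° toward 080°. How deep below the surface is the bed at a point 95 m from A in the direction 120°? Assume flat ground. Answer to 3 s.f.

The hole lies 40° from the dip direction, so the down-dip offset is 95 × cos 40° = 72.77 m.
Depth = down-dip offset × tan(dip) = 72.77 × tan 16° = 72.77 × 0.2867
Depth = 20.87 m

20.9 m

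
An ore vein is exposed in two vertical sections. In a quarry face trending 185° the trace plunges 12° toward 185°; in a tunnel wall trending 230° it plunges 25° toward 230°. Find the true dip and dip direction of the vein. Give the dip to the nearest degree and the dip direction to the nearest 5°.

The two traces are lines in the plane: v₁ = (sin 185°·cos 12°, cos 185°·cos 12°, −sin 12°), v₂ = (sin 230°·cos 25°, cos 230°·cos 25°, −sin 25°).
n = v₁ × v₂ = (-0.291, -0.108, 0.627) (taken with n_z > 0).
True dip = arccos(n_z / |n|) = arccos(0.8963) = 26.3°.
Dip direction = azimuth of (n_x, n_y) = atan2(-0.291, -0.108) = 250°.

true dip 26°, dip direction 250°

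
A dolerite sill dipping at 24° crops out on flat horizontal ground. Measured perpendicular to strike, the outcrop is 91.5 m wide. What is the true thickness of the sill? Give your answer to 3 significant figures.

True thickness t = w · sin(dip) = 91.5 × sin 24°
t = 91.5 × 0.4067 = 37.216 m

37.2 m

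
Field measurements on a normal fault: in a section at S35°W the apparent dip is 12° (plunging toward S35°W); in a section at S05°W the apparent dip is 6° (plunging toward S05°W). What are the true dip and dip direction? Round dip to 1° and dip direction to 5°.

true dip 15°, dip direction 250°

Each apparent-dip line lies in the plane. As unit vectors (x east, y north, z up), v₁ plunges 12°→S35°W and v₂ plunges 6°→S05°W.
Cross product v₁ × v₂ gives the pole to the plane: n ∝ (-0.122, -0.041, 0.486).
True dip = arccos(n_z / |n|) = arccos(0.9667) = 14.8°.
Dip direction = atan2(-0.122, -0.041) = 252° (azimuth of n's horizontal projection).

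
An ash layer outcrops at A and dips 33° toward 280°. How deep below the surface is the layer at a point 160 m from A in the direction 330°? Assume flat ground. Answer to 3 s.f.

The hole lies 50° from the dip direction, so the down-dip offset is 160 × cos 50° = 102.85 m.
Depth = down-dip offset × tan(dip) = 102.85 × tan 33° = 102.85 × 0.6494
Depth = 66.79 m

66.8 m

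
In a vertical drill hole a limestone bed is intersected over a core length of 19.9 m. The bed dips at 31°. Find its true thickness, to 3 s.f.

True thickness t = h · cos(dip) = 19.9 × cos 31°
t = 19.9 × 0.8572 = 17.058 m

17.1 m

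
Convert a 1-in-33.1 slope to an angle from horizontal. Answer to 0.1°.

1.7°

tan θ = 1/33.1 = 0.0302
θ = arctan(0.0302) = 1.73°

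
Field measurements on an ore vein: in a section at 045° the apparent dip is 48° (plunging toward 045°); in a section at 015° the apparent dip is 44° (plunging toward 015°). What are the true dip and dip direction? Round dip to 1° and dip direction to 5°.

Each apparent-dip line lies in the plane. As unit vectors (x east, y north, z up), v₁ plunges 48°→045° and v₂ plunges 44°→015°.
The plane normal is n = v₁ × v₂ ∝ (0.188, 0.190, 0.241).
tan δ = √(n_x²+n_y²)/n_z = 0.267/0.241, so δ = 48.0°.
Dip direction = azimuth of (n_x, n_y) = atan2(0.188, 0.190) = 45°.

true dip 48°, dip direction 045°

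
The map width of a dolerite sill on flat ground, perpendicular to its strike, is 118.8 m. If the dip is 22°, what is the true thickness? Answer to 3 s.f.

44.5 m

True thickness t = w · sin(dip) = 118.8 × sin 22°
t = 118.8 × 0.3746 = 44.503 m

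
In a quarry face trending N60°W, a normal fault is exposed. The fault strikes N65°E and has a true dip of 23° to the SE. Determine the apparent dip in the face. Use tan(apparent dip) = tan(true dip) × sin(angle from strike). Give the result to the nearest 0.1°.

19.2°

The strike is N65°E and the section trends N60°W; the acute angle between them is β = 55°.
tan α = tan 23° × sin 55° = 0.4245 × 0.8192 = 0.3477
apparent dip = arctan 0.3477 = 19.17°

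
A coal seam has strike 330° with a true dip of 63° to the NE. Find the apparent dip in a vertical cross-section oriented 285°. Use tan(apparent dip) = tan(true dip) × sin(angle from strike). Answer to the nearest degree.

The section lies 45° from the strike.
tan(apparent dip) = tan 63° · sin 45° = 1.3878
α = arctan(1.3878) = 54.22°

54°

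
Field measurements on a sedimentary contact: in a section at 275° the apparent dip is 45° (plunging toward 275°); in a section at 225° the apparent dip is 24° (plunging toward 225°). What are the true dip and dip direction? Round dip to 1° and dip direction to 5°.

true dip 46°, dip direction 290°

Each apparent-dip line lies in the plane. As unit vectors (x east, y north, z up), v₁ plunges 45°→275° and v₂ plunges 24°→225°.
n = v₁ × v₂ = (-0.482, 0.170, 0.495) (taken with n_z > 0).
True dip = arccos(n_z / |n|) = arccos(0.6956) = 45.9°.
Dip direction = atan2(-0.482, 0.170) = 289° (azimuth of n's horizontal projection).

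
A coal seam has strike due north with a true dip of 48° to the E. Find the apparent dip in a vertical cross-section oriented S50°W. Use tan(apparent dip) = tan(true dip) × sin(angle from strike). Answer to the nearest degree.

The section lies 50° from the strike.
tan(apparent dip) = tan 48° · sin 50° = 0.8508
apparent dip = arctan 0.8508 = 40.39°

40°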